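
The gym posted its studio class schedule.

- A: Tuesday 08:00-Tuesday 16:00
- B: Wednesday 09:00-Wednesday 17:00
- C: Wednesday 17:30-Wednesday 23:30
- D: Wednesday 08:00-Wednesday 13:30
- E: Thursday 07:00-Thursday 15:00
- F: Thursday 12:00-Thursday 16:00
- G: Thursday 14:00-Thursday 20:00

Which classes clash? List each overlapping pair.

B & D, E & F, E & G, F & G

Two intervals overlap when each starts before the other ends.
Sorted by start: A, D, B, C, E, F, G.
D starts after A ends, so nothing later overlaps A either.
B starts before D ends → D and B overlap.
C starts after D ends, so nothing later overlaps D either.
C starts after B ends, so nothing later overlaps B either.
E starts after C ends, so nothing later overlaps C either.
F starts before E ends → E and F overlap.
G starts before E ends → E and G overlap.
G starts before F ends → F and G overlap.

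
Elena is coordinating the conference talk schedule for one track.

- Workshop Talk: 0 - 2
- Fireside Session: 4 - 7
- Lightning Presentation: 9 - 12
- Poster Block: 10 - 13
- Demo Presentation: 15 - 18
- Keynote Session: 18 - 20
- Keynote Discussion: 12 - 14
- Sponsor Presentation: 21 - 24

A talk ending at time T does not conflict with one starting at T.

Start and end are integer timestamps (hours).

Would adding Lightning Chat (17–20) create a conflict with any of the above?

Workshop Talk: ends 2 at or before Lightning Chat starts 17 → clear.
Fireside Session: ends 7 at or before Lightning Chat starts 17 → clear.
Lightning Presentation: ends 12 at or before Lightning Chat starts 17 → clear.
Poster Block: ends 13 at or before Lightning Chat starts 17 → clear.
Keynote Discussion: ends 14 at or before Lightning Chat starts 17 → clear.
Demo Presentation: starts 15 before Lightning Chat ends 20, and ends 18 after Lightning Chat starts 17 → overlap.
Keynote Session: starts 18 before Lightning Chat ends 20, and ends 20 after Lightning Chat starts 17 → overlap.
Sponsor Presentation: starts 21 at or after Lightning Chat ends 20 → clear.
Lightning Chat overlaps Demo Presentation, Keynote Session.

Yes — it overlaps Demo Presentation, Keynote Session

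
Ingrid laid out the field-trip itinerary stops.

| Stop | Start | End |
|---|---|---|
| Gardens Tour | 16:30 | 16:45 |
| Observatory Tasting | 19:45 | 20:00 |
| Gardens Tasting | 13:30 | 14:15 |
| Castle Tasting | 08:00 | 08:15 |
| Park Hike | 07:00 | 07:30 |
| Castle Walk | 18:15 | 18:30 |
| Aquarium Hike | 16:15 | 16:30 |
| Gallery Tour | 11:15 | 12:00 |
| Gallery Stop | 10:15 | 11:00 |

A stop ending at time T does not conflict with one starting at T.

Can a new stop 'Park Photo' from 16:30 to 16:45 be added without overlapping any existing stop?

Park Hike: ends 07:30 at or before Park Photo starts 16:30 → clear.
Castle Tasting: ends 08:15 at or before Park Photo starts 16:30 → clear.
Gallery Stop: ends 11:00 at or before Park Photo starts 16:30 → clear.
Gallery Tour: ends 12:00 at or before Park Photo starts 16:30 → clear.
Gardens Tasting: ends 14:15 at or before Park Photo starts 16:30 → clear.
Aquarium Hike: ends 16:30 at or before Park Photo starts 16:30 → clear.
Gardens Tour: starts 16:30 before Park Photo ends 16:45, and ends 16:45 after Park Photo starts 16:30 → overlap.
Castle Walk: starts 18:15 at or after Park Photo ends 16:45 → clear.
Observatory Tasting: starts 19:45 at or after Park Photo ends 16:45 → clear.
Park Photo overlaps Gardens Tour.

No — it overlaps Gardens Tour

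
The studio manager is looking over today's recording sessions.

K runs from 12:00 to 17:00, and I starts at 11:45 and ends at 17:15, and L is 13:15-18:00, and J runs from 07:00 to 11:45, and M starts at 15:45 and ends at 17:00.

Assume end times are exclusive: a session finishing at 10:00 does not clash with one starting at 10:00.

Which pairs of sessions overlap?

Sorted by start: J, I, K, L, M.
I starts exactly when J ends (back-to-back, no overlap); J is clear from here.
K starts before I ends → I and K overlap.
L starts before I ends → I and L overlap.
M starts before I ends → I and M overlap.
L starts before K ends → K and L overlap.
M starts before K ends → K and M overlap.
M starts before L ends → L and M overlap.

I & K, I & L, I & M, K & L, K & M, L & M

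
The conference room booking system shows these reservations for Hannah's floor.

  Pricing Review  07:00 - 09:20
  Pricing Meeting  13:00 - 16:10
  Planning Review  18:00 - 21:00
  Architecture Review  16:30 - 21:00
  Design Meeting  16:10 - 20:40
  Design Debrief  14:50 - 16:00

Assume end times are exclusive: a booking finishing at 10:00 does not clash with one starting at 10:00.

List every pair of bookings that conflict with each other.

Sorted by start: Pricing Review, Pricing Meeting, Design Debrief, Design Meeting, Architecture Review, Planning Review.
Pricing Meeting starts after Pricing Review ends — done with Pricing Review.
Design Debrief starts before Pricing Meeting ends → Pricing Meeting and Design Debrief overlap.
Design Meeting starts exactly when Pricing Meeting ends (back-to-back, no overlap) — done with Pricing Meeting.
Design Meeting starts after Design Debrief ends — done with Design Debrief.
Architecture Review starts before Design Meeting ends → Design Meeting and Architecture Review overlap.
Planning Review starts before Design Meeting ends → Design Meeting and Planning Review overlap.
Planning Review starts before Architecture Review ends → Architecture Review and Planning Review overlap.

Architecture Review & Design Meeting, Architecture Review & Planning Review, Design Debrief & Pricing Meeting, Design Meeting & Planning Review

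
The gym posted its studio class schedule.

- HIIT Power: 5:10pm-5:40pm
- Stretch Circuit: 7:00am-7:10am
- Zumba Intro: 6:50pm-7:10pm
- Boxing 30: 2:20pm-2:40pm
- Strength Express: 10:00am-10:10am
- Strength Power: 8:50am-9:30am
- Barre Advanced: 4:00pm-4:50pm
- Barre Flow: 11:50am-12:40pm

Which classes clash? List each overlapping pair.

no overlapping pairs

Two intervals overlap when each starts before the other ends.
Sorted by start: Stretch Circuit, Strength Power, Strength Express, Barre Flow, Boxing 30, Barre Advanced, HIIT Power, Zumba Intro.
Strength Power starts after Stretch Circuit ends, so Stretch Circuit has no further overlaps.
Strength Express starts after Strength Power ends, so Strength Power has no further overlaps.
Barre Flow starts after Strength Express ends, so Strength Express has no further overlaps.
Boxing 30 starts after Barre Flow ends, so Barre Flow has no further overlaps.
Barre Advanced starts after Boxing 30 ends, so Boxing 30 has no further overlaps.
HIIT Power starts after Barre Advanced ends, so Barre Advanced has no further overlaps.
Zumba Intro starts after HIIT Power ends.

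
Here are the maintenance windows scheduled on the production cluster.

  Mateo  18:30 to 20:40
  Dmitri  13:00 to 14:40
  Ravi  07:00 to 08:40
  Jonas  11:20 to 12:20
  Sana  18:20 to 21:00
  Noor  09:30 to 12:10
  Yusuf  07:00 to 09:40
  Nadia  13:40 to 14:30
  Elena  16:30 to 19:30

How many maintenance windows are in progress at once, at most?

Sweep the timeline, counting +1 at each start and −1 at each end (ends before starts at a tie):
07:00 start Ravi → 1
07:00 start Yusuf → 2
08:40 end Ravi → 1
09:30 start Noor → 2
09:40 end Yusuf → 1
11:20 start Jonas → 2
12:10 end Noor → 1
12:20 end Jonas → 0
13:00 start Dmitri → 1
13:40 start Nadia → 2
14:30 end Nadia → 1
14:40 end Dmitri → 0
16:30 start Elena → 1
18:20 start Sana → 2
18:30 start Mateo → 3
19:30 end Elena → 2
20:40 end Mateo → 1
21:00 end Sana → 0
Peak is 3, at 18:30 (Elena, Mateo, Sana).

3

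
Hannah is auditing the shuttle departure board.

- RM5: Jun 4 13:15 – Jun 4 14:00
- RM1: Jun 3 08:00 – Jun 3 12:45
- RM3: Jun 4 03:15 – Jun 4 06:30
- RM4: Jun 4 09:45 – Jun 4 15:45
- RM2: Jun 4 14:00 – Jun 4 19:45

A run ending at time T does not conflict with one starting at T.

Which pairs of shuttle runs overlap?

RM2 & RM4, RM4 & RM5

Sorted by start: RM1, RM3, RM4, RM5, RM2.
RM3 starts after RM1 ends; RM1 is clear from here.
RM4 starts after RM3 ends; RM3 is clear from here.
RM5 starts before RM4 ends → RM4 and RM5 overlap.
RM2 starts before RM4 ends → RM4 and RM2 overlap.
RM2 starts exactly when RM5 ends (back-to-back, no overlap).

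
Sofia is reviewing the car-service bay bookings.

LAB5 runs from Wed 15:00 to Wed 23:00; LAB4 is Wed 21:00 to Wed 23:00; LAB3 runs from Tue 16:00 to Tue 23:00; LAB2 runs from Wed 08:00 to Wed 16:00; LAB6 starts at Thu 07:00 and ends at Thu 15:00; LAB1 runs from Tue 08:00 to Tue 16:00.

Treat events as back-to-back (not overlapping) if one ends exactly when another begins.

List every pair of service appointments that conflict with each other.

Sorted by start: LAB1, LAB3, LAB2, LAB5, LAB4, LAB6.
LAB3 starts exactly when LAB1 ends (back-to-back, no overlap), so LAB1 has no further overlaps.
LAB2 starts after LAB3 ends, so LAB3 has no further overlaps.
LAB5 starts before LAB2 ends → LAB2 and LAB5 overlap.
LAB4 starts after LAB2 ends, so LAB2 has no further overlaps.
LAB4 starts before LAB5 ends → LAB5 and LAB4 overlap.
LAB6 starts after LAB5 ends.
LAB6 starts after LAB4 ends.

LAB2 & LAB5, LAB4 & LAB5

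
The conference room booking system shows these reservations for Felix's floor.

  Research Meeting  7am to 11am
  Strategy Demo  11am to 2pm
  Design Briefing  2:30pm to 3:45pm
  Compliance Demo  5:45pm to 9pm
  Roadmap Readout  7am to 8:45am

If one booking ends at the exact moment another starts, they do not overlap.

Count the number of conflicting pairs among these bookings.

Check each pair: they overlap iff neither finishes before the other starts.
Sorted by start: Roadmap Readout, Research Meeting, Strategy Demo, Design Briefing, Compliance Demo.
Research Meeting starts before Roadmap Readout ends → Roadmap Readout and Research Meeting overlap.
Strategy Demo starts after Roadmap Readout ends, so nothing later overlaps Roadmap Readout either.
Strategy Demo starts exactly when Research Meeting ends (back-to-back, no overlap), so nothing later overlaps Research Meeting either.
Design Briefing starts after Strategy Demo ends, so nothing later overlaps Strategy Demo either.
Compliance Demo starts after Design Briefing ends.
Overlapping pairs: Research Meeting & Roadmap Readout — 1 in total.

1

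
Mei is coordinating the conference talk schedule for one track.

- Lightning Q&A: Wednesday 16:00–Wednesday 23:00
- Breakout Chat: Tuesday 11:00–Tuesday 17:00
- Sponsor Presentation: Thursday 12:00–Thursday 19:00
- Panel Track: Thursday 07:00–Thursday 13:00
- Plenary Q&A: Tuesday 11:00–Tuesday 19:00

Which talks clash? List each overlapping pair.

Breakout Chat & Plenary Q&A, Panel Track & Sponsor Presentation

Sorted by start: Breakout Chat, Plenary Q&A, Lightning Q&A, Panel Track, Sponsor Presentation.
Plenary Q&A starts before Breakout Chat ends → Breakout Chat and Plenary Q&A overlap.
Lightning Q&A starts after Breakout Chat ends; Breakout Chat is clear from here.
Lightning Q&A starts after Plenary Q&A ends; Plenary Q&A is clear from here.
Panel Track starts after Lightning Q&A ends; Lightning Q&A is clear from here.
Sponsor Presentation starts before Panel Track ends → Panel Track and Sponsor Presentation overlap.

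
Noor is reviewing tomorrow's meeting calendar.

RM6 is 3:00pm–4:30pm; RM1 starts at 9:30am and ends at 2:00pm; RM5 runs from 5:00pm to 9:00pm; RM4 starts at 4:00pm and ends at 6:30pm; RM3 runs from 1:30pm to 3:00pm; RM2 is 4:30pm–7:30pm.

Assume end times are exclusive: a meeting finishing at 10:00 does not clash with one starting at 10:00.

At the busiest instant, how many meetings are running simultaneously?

Sort all start/end points and keep a running count:
9:30am start RM1 → 1
1:30pm start RM3 → 2
2:00pm end RM1 → 1
3:00pm end RM3 → 0
3:00pm start RM6 → 1
4:00pm start RM4 → 2
4:30pm end RM6 → 1
4:30pm start RM2 → 2
5:00pm start RM5 → 3
6:30pm end RM4 → 2
7:30pm end RM2 → 1
9:00pm end RM5 → 0
Peak is 3, at 5:00pm (RM2, RM4, RM5).

3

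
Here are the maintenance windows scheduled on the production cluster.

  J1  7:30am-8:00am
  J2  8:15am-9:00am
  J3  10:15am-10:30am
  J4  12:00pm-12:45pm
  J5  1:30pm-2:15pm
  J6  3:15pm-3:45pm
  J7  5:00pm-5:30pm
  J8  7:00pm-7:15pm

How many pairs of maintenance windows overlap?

0

Sorted by start: J1, J2, J3, J4, J5, J6, J7, J8.
J2 starts after J1 ends — done with J1.
J3 starts after J2 ends — done with J2.
J4 starts after J3 ends — done with J3.
J5 starts after J4 ends — done with J4.
J6 starts after J5 ends — done with J5.
J7 starts after J6 ends — done with J6.
J8 starts after J7 ends.
No pair overlaps.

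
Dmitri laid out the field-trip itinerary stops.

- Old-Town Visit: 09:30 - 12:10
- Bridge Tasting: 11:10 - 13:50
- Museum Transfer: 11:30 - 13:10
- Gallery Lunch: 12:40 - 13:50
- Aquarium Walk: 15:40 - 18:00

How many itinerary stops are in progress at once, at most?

3

Sweep the timeline, counting +1 at each start and −1 at each end (ends before starts at a tie):
09:30 start Old-Town Visit → 1
11:10 start Bridge Tasting → 2
11:30 start Museum Transfer → 3
12:10 end Old-Town Visit → 2
12:40 start Gallery Lunch → 3
13:10 end Museum Transfer → 2
13:50 end Bridge Tasting → 1
13:50 end Gallery Lunch → 0
15:40 start Aquarium Walk → 1
18:00 end Aquarium Walk → 0
Peak is 3, at 11:30 (Bridge Tasting, Museum Transfer, Old-Town Visit).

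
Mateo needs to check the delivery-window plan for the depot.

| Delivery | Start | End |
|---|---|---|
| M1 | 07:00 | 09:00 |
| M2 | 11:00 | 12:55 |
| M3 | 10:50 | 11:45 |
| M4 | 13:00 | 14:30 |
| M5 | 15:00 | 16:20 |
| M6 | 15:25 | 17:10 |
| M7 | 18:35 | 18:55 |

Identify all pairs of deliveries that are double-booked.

Two intervals overlap when each starts before the other ends.
Sorted by start: M1, M3, M2, M4, M5, M6, M7.
M3 starts after M1 ends — done with M1.
M2 starts before M3 ends → M3 and M2 overlap.
M4 starts after M3 ends — done with M3.
M4 starts after M2 ends — done with M2.
M5 starts after M4 ends — done with M4.
M6 starts before M5 ends → M5 and M6 overlap.
M7 starts after M5 ends.
M7 starts after M6 ends.

M2 & M3, M5 & M6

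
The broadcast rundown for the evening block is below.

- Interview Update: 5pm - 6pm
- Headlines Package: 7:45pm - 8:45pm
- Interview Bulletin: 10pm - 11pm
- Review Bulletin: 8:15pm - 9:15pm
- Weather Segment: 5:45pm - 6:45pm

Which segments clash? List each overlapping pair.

Sorted by start: Interview Update, Weather Segment, Headlines Package, Review Bulletin, Interview Bulletin.
Weather Segment starts before Interview Update ends → Interview Update and Weather Segment overlap.
Headlines Package starts after Interview Update ends, so nothing later overlaps Interview Update either.
Headlines Package starts after Weather Segment ends, so nothing later overlaps Weather Segment either.
Review Bulletin starts before Headlines Package ends → Headlines Package and Review Bulletin overlap.
Interview Bulletin starts after Headlines Package ends.
Interview Bulletin starts after Review Bulletin ends.

Headlines Package & Review Bulletin, Interview Update & Weather Segment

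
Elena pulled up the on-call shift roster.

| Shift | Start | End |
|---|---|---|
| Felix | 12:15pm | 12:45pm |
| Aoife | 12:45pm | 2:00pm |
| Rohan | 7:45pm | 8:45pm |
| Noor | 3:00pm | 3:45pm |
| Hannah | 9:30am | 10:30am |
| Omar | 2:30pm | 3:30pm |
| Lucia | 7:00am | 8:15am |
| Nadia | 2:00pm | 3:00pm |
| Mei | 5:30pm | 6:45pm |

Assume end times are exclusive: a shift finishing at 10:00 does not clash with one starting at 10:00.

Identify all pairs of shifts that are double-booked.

Nadia & Omar, Noor & Omar

Sorted by start: Lucia, Hannah, Felix, Aoife, Nadia, Omar, Noor, Mei, Rohan.
Hannah starts after Lucia ends; Lucia is clear from here.
Felix starts after Hannah ends; Hannah is clear from here.
Aoife starts exactly when Felix ends (back-to-back, no overlap); Felix is clear from here.
Nadia starts exactly when Aoife ends (back-to-back, no overlap); Aoife is clear from here.
Omar starts before Nadia ends → Nadia and Omar overlap.
Noor starts exactly when Nadia ends (back-to-back, no overlap); Nadia is clear from here.
Noor starts before Omar ends → Omar and Noor overlap.
Mei starts after Omar ends; Omar is clear from here.
Mei starts after Noor ends; Noor is clear from here.
Rohan starts after Mei ends.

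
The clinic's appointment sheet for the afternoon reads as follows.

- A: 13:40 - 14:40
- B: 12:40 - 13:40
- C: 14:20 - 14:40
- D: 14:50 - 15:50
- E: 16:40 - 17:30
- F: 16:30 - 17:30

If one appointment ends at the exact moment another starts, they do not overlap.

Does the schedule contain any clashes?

Two intervals overlap when each starts before the other ends.
Sorted by start: B, A, C, D, F, E.
A starts exactly when B ends (back-to-back, no overlap) — done with B.
C starts before A ends → A and C overlap.
That's a conflict, so the schedule is not conflict-free.

Yes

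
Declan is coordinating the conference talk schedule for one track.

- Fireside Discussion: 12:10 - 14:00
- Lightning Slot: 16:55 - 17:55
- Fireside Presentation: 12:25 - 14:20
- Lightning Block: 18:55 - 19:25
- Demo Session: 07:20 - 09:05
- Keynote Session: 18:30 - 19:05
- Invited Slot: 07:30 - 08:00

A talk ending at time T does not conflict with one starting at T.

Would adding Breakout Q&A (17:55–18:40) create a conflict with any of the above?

Yes — it overlaps Keynote Session

Demo Session: ends 09:05 at or before Breakout Q&A starts 17:55 → clear.
Invited Slot: ends 08:00 at or before Breakout Q&A starts 17:55 → clear.
Fireside Discussion: ends 14:00 at or before Breakout Q&A starts 17:55 → clear.
Fireside Presentation: ends 14:20 at or before Breakout Q&A starts 17:55 → clear.
Lightning Slot: ends 17:55 at or before Breakout Q&A starts 17:55 → clear.
Keynote Session: starts 18:30 before Breakout Q&A ends 18:40, and ends 19:05 after Breakout Q&A starts 17:55 → overlap.
Lightning Block: starts 18:55 at or after Breakout Q&A ends 18:40 → clear.
Breakout Q&A overlaps Keynote Session.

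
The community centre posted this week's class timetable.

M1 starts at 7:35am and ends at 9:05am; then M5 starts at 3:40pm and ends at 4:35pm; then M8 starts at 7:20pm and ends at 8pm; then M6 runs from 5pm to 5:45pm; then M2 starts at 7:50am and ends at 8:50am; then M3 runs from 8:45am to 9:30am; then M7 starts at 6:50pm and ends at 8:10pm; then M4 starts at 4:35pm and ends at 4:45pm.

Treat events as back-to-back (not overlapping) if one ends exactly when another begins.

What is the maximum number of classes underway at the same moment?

3

Sort all start/end points and keep a running count:
7:35am start M1 → 1
7:50am start M2 → 2
8:45am start M3 → 3
8:50am end M2 → 2
9:05am end M1 → 1
9:30am end M3 → 0
3:40pm start M5 → 1
4:35pm end M5 → 0
4:35pm start M4 → 1
4:45pm end M4 → 0
5pm start M6 → 1
5:45pm end M6 → 0
6:50pm start M7 → 1
7:20pm start M8 → 2
8pm end M8 → 1
8:10pm end M7 → 0
Peak is 3, at 8:45am (M1, M2, M3).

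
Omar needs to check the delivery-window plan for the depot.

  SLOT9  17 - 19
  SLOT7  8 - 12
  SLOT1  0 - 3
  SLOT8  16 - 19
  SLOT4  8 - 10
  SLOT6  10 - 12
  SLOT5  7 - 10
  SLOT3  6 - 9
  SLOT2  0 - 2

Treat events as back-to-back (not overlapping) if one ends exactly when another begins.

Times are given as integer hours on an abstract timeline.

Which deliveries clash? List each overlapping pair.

SLOT1 & SLOT2, SLOT3 & SLOT4, SLOT3 & SLOT5, SLOT3 & SLOT7, SLOT4 & SLOT5, SLOT4 & SLOT7, SLOT5 & SLOT7, SLOT6 & SLOT7, SLOT8 & SLOT9

Sorted by start: SLOT1, SLOT2, SLOT3, SLOT5, SLOT4, SLOT7, SLOT6, SLOT8, SLOT9.
SLOT2 starts before SLOT1 ends → SLOT1 and SLOT2 overlap.
SLOT3 starts after SLOT1 ends, so nothing later overlaps SLOT1 either.
SLOT3 starts after SLOT2 ends, so nothing later overlaps SLOT2 either.
SLOT5 starts before SLOT3 ends → SLOT3 and SLOT5 overlap.
SLOT4 starts before SLOT3 ends → SLOT3 and SLOT4 overlap.
SLOT7 starts before SLOT3 ends → SLOT3 and SLOT7 overlap.
SLOT6 starts after SLOT3 ends, so nothing later overlaps SLOT3 either.
SLOT4 starts before SLOT5 ends → SLOT5 and SLOT4 overlap.
SLOT7 starts before SLOT5 ends → SLOT5 and SLOT7 overlap.
SLOT6 starts exactly when SLOT5 ends (back-to-back, no overlap), so nothing later overlaps SLOT5 either.
SLOT7 starts before SLOT4 ends → SLOT4 and SLOT7 overlap.
SLOT6 starts exactly when SLOT4 ends (back-to-back, no overlap), so nothing later overlaps SLOT4 either.
SLOT6 starts before SLOT7 ends → SLOT7 and SLOT6 overlap.
SLOT8 starts after SLOT7 ends, so nothing later overlaps SLOT7 either.
SLOT8 starts after SLOT6 ends, so nothing later overlaps SLOT6 either.
SLOT9 starts before SLOT8 ends → SLOT8 and SLOT9 overlap.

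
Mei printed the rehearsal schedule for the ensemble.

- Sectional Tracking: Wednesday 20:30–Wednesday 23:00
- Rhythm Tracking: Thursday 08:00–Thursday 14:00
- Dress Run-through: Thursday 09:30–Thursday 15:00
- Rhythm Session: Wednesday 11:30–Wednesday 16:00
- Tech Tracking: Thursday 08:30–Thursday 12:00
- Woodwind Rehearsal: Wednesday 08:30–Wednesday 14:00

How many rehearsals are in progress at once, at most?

Sweep the timeline, counting +1 at each start and −1 at each end (ends before starts at a tie):
Wednesday 08:30 start Woodwind Rehearsal → 1
Wednesday 11:30 start Rhythm Session → 2
Wednesday 14:00 end Woodwind Rehearsal → 1
Wednesday 16:00 end Rhythm Session → 0
Wednesday 20:30 start Sectional Tracking → 1
Wednesday 23:00 end Sectional Tracking → 0
Thursday 08:00 start Rhythm Tracking → 1
Thursday 08:30 start Tech Tracking → 2
Thursday 09:30 start Dress Run-through → 3
Thursday 12:00 end Tech Tracking → 2
Thursday 14:00 end Rhythm Tracking → 1
Thursday 15:00 end Dress Run-through → 0
Peak is 3, at Thursday 09:30 (Dress Run-through, Rhythm Tracking, Tech Tracking).

3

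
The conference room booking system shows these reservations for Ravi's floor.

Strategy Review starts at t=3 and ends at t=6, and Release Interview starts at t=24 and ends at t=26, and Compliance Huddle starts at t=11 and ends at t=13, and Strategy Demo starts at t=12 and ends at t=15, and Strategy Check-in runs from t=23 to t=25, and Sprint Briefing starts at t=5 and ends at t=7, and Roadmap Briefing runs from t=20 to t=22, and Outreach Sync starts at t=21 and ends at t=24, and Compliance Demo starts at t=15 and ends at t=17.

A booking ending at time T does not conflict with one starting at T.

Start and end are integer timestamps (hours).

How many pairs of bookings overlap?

5

Check each pair: they overlap iff neither finishes before the other starts.
Sorted by start: Strategy Review, Sprint Briefing, Compliance Huddle, Strategy Demo, Compliance Demo, Roadmap Briefing, Outreach Sync, Strategy Check-in, Release Interview.
Sprint Briefing starts before Strategy Review ends → Strategy Review and Sprint Briefing overlap.
Compliance Huddle starts after Strategy Review ends; Strategy Review is clear from here.
Compliance Huddle starts after Sprint Briefing ends; Sprint Briefing is clear from here.
Strategy Demo starts before Compliance Huddle ends → Compliance Huddle and Strategy Demo overlap.
Compliance Demo starts after Compliance Huddle ends; Compliance Huddle is clear from here.
Compliance Demo starts exactly when Strategy Demo ends (back-to-back, no overlap); Strategy Demo is clear from here.
Roadmap Briefing starts after Compliance Demo ends; Compliance Demo is clear from here.
Outreach Sync starts before Roadmap Briefing ends → Roadmap Briefing and Outreach Sync overlap.
Strategy Check-in starts after Roadmap Briefing ends; Roadmap Briefing is clear from here.
Strategy Check-in starts before Outreach Sync ends → Outreach Sync and Strategy Check-in overlap.
Release Interview starts exactly when Outreach Sync ends (back-to-back, no overlap).
Release Interview starts before Strategy Check-in ends → Strategy Check-in and Release Interview overlap.
Overlapping pairs: Compliance Huddle & Strategy Demo, Outreach Sync & Roadmap Briefing, Outreach Sync & Strategy Check-in, Release Interview & Strategy Check-in, Sprint Briefing & Strategy Review — 5 in total.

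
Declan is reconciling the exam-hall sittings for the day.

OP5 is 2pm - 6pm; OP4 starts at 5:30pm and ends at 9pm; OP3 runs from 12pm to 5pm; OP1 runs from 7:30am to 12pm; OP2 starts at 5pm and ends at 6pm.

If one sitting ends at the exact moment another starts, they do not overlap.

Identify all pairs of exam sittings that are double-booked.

OP2 & OP4, OP2 & OP5, OP3 & OP5, OP4 & OP5

Two intervals overlap when each starts before the other ends.
Sorted by start: OP1, OP3, OP5, OP2, OP4.
OP3 starts exactly when OP1 ends (back-to-back, no overlap), so nothing later overlaps OP1 either.
OP5 starts before OP3 ends → OP3 and OP5 overlap.
OP2 starts exactly when OP3 ends (back-to-back, no overlap), so nothing later overlaps OP3 either.
OP2 starts before OP5 ends → OP5 and OP2 overlap.
OP4 starts before OP5 ends → OP5 and OP4 overlap.
OP4 starts before OP2 ends → OP2 and OP4 overlap.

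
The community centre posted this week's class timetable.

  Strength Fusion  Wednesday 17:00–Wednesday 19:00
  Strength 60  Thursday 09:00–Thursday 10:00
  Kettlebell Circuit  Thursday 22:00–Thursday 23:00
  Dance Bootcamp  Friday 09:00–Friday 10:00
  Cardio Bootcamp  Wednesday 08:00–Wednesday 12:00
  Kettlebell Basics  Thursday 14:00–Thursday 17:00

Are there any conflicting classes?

No

Sorted by start: Cardio Bootcamp, Strength Fusion, Strength 60, Kettlebell Basics, Kettlebell Circuit, Dance Bootcamp.
Strength Fusion starts after Cardio Bootcamp ends — done with Cardio Bootcamp.
Strength 60 starts after Strength Fusion ends — done with Strength Fusion.
Kettlebell Basics starts after Strength 60 ends — done with Strength 60.
Kettlebell Circuit starts after Kettlebell Basics ends — done with Kettlebell Basics.
Dance Bootcamp starts after Kettlebell Circuit ends.
Every pair is clear; the schedule has no overlaps.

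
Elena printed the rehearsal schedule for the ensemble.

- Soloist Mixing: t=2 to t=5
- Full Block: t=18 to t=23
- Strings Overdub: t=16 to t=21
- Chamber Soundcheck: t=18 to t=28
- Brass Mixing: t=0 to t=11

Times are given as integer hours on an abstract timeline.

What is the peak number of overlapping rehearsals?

Sort all start/end points and keep a running count:
t=0 start Brass Mixing → 1
t=2 start Soloist Mixing → 2
t=5 end Soloist Mixing → 1
t=11 end Brass Mixing → 0
t=16 start Strings Overdub → 1
t=18 start Chamber Soundcheck → 2
t=18 start Full Block → 3
t=21 end Strings Overdub → 2
t=23 end Full Block → 1
t=28 end Chamber Soundcheck → 0
Peak is 3, at t=18 (Chamber Soundcheck, Full Block, Strings Overdub).

3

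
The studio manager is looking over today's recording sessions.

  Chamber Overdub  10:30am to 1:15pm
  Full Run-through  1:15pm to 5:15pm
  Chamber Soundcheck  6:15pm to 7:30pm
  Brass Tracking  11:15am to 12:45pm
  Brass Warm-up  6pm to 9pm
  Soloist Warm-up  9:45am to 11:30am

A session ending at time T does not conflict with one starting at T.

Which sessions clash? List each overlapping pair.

Brass Tracking & Chamber Overdub, Brass Tracking & Soloist Warm-up, Brass Warm-up & Chamber Soundcheck, Chamber Overdub & Soloist Warm-up

Sorted by start: Soloist Warm-up, Chamber Overdub, Brass Tracking, Full Run-through, Brass Warm-up, Chamber Soundcheck.
Chamber Overdub starts before Soloist Warm-up ends → Soloist Warm-up and Chamber Overdub overlap.
Brass Tracking starts before Soloist Warm-up ends → Soloist Warm-up and Brass Tracking overlap.
Full Run-through starts after Soloist Warm-up ends; Soloist Warm-up is clear from here.
Brass Tracking starts before Chamber Overdub ends → Chamber Overdub and Brass Tracking overlap.
Full Run-through starts exactly when Chamber Overdub ends (back-to-back, no overlap); Chamber Overdub is clear from here.
Full Run-through starts after Brass Tracking ends; Brass Tracking is clear from here.
Brass Warm-up starts after Full Run-through ends; Full Run-through is clear from here.
Chamber Soundcheck starts before Brass Warm-up ends → Brass Warm-up and Chamber Soundcheck overlap.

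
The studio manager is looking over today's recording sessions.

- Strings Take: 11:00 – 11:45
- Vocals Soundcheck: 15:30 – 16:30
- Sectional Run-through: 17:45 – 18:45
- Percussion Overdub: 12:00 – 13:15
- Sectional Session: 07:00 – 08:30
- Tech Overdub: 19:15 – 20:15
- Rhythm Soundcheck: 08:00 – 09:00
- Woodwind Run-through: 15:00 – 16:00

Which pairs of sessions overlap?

Rhythm Soundcheck & Sectional Session, Vocals Soundcheck & Woodwind Run-through

Two intervals overlap when each starts before the other ends.
Sorted by start: Sectional Session, Rhythm Soundcheck, Strings Take, Percussion Overdub, Woodwind Run-through, Vocals Soundcheck, Sectional Run-through, Tech Overdub.
Rhythm Soundcheck starts before Sectional Session ends → Sectional Session and Rhythm Soundcheck overlap.
Strings Take starts after Sectional Session ends, so Sectional Session has no further overlaps.
Strings Take starts after Rhythm Soundcheck ends, so Rhythm Soundcheck has no further overlaps.
Percussion Overdub starts after Strings Take ends, so Strings Take has no further overlaps.
Woodwind Run-through starts after Percussion Overdub ends, so Percussion Overdub has no further overlaps.
Vocals Soundcheck starts before Woodwind Run-through ends → Woodwind Run-through and Vocals Soundcheck overlap.
Sectional Run-through starts after Woodwind Run-through ends, so Woodwind Run-through has no further overlaps.
Sectional Run-through starts after Vocals Soundcheck ends, so Vocals Soundcheck has no further overlaps.
Tech Overdub starts after Sectional Run-through ends.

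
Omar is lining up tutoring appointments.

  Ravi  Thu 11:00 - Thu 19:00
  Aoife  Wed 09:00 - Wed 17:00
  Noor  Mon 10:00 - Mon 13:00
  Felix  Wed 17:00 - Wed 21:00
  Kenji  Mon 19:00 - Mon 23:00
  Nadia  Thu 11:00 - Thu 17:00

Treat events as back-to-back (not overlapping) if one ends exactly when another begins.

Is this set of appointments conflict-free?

Two intervals overlap when each starts before the other ends.
Sorted by start: Noor, Kenji, Aoife, Felix, Nadia, Ravi.
Kenji starts after Noor ends — done with Noor.
Aoife starts after Kenji ends — done with Kenji.
Felix starts exactly when Aoife ends (back-to-back, no overlap) — done with Aoife.
Nadia starts after Felix ends — done with Felix.
Ravi starts before Nadia ends → Nadia and Ravi overlap.
That's a conflict, so the schedule is not conflict-free.

No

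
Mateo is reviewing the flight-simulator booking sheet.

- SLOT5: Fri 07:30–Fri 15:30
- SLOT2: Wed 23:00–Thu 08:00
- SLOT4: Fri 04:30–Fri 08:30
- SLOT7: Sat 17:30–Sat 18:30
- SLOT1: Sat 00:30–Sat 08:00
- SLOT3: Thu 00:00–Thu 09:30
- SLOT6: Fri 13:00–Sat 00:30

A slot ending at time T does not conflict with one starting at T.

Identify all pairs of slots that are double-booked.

SLOT2 & SLOT3, SLOT4 & SLOT5, SLOT5 & SLOT6

Check each pair: they overlap iff neither finishes before the other starts.
Sorted by start: SLOT2, SLOT3, SLOT4, SLOT5, SLOT6, SLOT1, SLOT7.
SLOT3 starts before SLOT2 ends → SLOT2 and SLOT3 overlap.
SLOT4 starts after SLOT2 ends; SLOT2 is clear from here.
SLOT4 starts after SLOT3 ends; SLOT3 is clear from here.
SLOT5 starts before SLOT4 ends → SLOT4 and SLOT5 overlap.
SLOT6 starts after SLOT4 ends; SLOT4 is clear from here.
SLOT6 starts before SLOT5 ends → SLOT5 and SLOT6 overlap.
SLOT1 starts after SLOT5 ends; SLOT5 is clear from here.
SLOT1 starts exactly when SLOT6 ends (back-to-back, no overlap); SLOT6 is clear from here.
SLOT7 starts after SLOT1 ends.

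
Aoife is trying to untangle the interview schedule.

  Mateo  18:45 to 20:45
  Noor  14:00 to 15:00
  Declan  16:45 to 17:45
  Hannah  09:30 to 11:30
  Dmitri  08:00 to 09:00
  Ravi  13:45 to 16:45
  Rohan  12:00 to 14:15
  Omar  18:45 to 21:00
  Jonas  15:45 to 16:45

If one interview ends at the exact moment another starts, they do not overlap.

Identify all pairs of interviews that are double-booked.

Jonas & Ravi, Mateo & Omar, Noor & Ravi, Noor & Rohan, Ravi & Rohan

Two intervals overlap when each starts before the other ends.
Sorted by start: Dmitri, Hannah, Rohan, Ravi, Noor, Jonas, Declan, Mateo, Omar.
Hannah starts after Dmitri ends, so Dmitri has no further overlaps.
Rohan starts after Hannah ends, so Hannah has no further overlaps.
Ravi starts before Rohan ends → Rohan and Ravi overlap.
Noor starts before Rohan ends → Rohan and Noor overlap.
Jonas starts after Rohan ends, so Rohan has no further overlaps.
Noor starts before Ravi ends → Ravi and Noor overlap.
Jonas starts before Ravi ends → Ravi and Jonas overlap.
Declan starts exactly when Ravi ends (back-to-back, no overlap), so Ravi has no further overlaps.
Jonas starts after Noor ends, so Noor has no further overlaps.
Declan starts exactly when Jonas ends (back-to-back, no overlap), so Jonas has no further overlaps.
Mateo starts after Declan ends, so Declan has no further overlaps.
Omar starts before Mateo ends → Mateo and Omar overlap.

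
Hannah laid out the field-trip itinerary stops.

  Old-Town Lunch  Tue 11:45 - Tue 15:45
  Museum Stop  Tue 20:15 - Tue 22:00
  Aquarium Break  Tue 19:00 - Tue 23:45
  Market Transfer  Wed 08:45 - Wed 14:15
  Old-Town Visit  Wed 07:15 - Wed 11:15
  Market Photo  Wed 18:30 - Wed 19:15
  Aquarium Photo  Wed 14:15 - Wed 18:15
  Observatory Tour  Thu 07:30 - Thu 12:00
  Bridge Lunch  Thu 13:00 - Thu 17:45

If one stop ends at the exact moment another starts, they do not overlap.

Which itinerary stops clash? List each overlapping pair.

Sorted by start: Old-Town Lunch, Aquarium Break, Museum Stop, Old-Town Visit, Market Transfer, Aquarium Photo, Market Photo, Observatory Tour, Bridge Lunch.
Aquarium Break starts after Old-Town Lunch ends; Old-Town Lunch is clear from here.
Museum Stop starts before Aquarium Break ends → Aquarium Break and Museum Stop overlap.
Old-Town Visit starts after Aquarium Break ends; Aquarium Break is clear from here.
Old-Town Visit starts after Museum Stop ends; Museum Stop is clear from here.
Market Transfer starts before Old-Town Visit ends → Old-Town Visit and Market Transfer overlap.
Aquarium Photo starts after Old-Town Visit ends; Old-Town Visit is clear from here.
Aquarium Photo starts exactly when Market Transfer ends (back-to-back, no overlap); Market Transfer is clear from here.
Market Photo starts after Aquarium Photo ends; Aquarium Photo is clear from here.
Observatory Tour starts after Market Photo ends; Market Photo is clear from here.
Bridge Lunch starts after Observatory Tour ends.

Aquarium Break & Museum Stop, Market Transfer & Old-Town Visit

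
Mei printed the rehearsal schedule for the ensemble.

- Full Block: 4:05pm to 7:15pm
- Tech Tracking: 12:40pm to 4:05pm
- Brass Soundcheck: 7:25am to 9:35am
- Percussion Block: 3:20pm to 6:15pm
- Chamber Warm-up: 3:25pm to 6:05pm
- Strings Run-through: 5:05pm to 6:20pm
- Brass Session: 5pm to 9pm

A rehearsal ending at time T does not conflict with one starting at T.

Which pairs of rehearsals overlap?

Sorted by start: Brass Soundcheck, Tech Tracking, Percussion Block, Chamber Warm-up, Full Block, Brass Session, Strings Run-through.
Tech Tracking starts after Brass Soundcheck ends, so Brass Soundcheck has no further overlaps.
Percussion Block starts before Tech Tracking ends → Tech Tracking and Percussion Block overlap.
Chamber Warm-up starts before Tech Tracking ends → Tech Tracking and Chamber Warm-up overlap.
Full Block starts exactly when Tech Tracking ends (back-to-back, no overlap), so Tech Tracking has no further overlaps.
Chamber Warm-up starts before Percussion Block ends → Percussion Block and Chamber Warm-up overlap.
Full Block starts before Percussion Block ends → Percussion Block and Full Block overlap.
Brass Session starts before Percussion Block ends → Percussion Block and Brass Session overlap.
Strings Run-through starts before Percussion Block ends → Percussion Block and Strings Run-through overlap.
Full Block starts before Chamber Warm-up ends → Chamber Warm-up and Full Block overlap.
Brass Session starts before Chamber Warm-up ends → Chamber Warm-up and Brass Session overlap.
Strings Run-through starts before Chamber Warm-up ends → Chamber Warm-up and Strings Run-through overlap.
Brass Session starts before Full Block ends → Full Block and Brass Session overlap.
Strings Run-through starts before Full Block ends → Full Block and Strings Run-through overlap.
Strings Run-through starts before Brass Session ends → Brass Session and Strings Run-through overlap.

Brass Session & Chamber Warm-up, Brass Session & Full Block, Brass Session & Percussion Block, Brass Session & Strings Run-through, Chamber Warm-up & Full Block, Chamber Warm-up & Percussion Block, Chamber Warm-up & Strings Run-through, Chamber Warm-up & Tech Tracking, Full Block & Percussion Block, Full Block & Strings Run-through, Percussion Block & Strings Run-through, Percussion Block & Tech Tracking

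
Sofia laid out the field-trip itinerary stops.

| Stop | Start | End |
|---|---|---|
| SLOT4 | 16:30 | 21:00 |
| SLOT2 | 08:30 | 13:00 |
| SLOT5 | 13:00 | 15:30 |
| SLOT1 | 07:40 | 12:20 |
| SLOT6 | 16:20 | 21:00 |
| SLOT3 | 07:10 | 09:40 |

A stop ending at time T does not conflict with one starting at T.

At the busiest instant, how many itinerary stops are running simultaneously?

Sweep the timeline, counting +1 at each start and −1 at each end (ends before starts at a tie):
07:10 start SLOT3 → 1
07:40 start SLOT1 → 2
08:30 start SLOT2 → 3
09:40 end SLOT3 → 2
12:20 end SLOT1 → 1
13:00 end SLOT2 → 0
13:00 start SLOT5 → 1
15:30 end SLOT5 → 0
16:20 start SLOT6 → 1
16:30 start SLOT4 → 2
21:00 end SLOT4 → 1
21:00 end SLOT6 → 0
Peak is 3, at 08:30 (SLOT1, SLOT2, SLOT3).

3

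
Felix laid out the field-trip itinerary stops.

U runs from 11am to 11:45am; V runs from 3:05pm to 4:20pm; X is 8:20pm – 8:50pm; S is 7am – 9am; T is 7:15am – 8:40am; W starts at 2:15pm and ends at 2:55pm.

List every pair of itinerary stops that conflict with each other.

Check each pair: they overlap iff neither finishes before the other starts.
Sorted by start: S, T, U, W, V, X.
T starts before S ends → S and T overlap.
U starts after S ends, so S has no further overlaps.
U starts after T ends, so T has no further overlaps.
W starts after U ends, so U has no further overlaps.
V starts after W ends, so W has no further overlaps.
X starts after V ends.

S & T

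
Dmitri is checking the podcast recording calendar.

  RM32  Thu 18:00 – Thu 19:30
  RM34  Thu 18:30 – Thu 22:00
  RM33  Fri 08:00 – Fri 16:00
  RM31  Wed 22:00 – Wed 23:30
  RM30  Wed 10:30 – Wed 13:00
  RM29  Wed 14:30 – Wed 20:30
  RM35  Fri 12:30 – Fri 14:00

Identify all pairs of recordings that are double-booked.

Sorted by start: RM30, RM29, RM31, RM32, RM34, RM33, RM35.
RM29 starts after RM30 ends; RM30 is clear from here.
RM31 starts after RM29 ends; RM29 is clear from here.
RM32 starts after RM31 ends; RM31 is clear from here.
RM34 starts before RM32 ends → RM32 and RM34 overlap.
RM33 starts after RM32 ends; RM32 is clear from here.
RM33 starts after RM34 ends; RM34 is clear from here.
RM35 starts before RM33 ends → RM33 and RM35 overlap.

RM32 & RM34, RM33 & RM35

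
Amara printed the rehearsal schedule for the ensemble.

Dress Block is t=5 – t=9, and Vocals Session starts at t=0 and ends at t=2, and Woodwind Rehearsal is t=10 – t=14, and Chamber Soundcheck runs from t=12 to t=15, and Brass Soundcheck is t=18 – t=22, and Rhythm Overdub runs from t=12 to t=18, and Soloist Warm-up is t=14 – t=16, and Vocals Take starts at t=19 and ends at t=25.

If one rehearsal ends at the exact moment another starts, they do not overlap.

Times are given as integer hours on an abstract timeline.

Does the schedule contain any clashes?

Yes

Two intervals overlap when each starts before the other ends.
Sorted by start: Vocals Session, Dress Block, Woodwind Rehearsal, Chamber Soundcheck, Rhythm Overdub, Soloist Warm-up, Brass Soundcheck, Vocals Take.
Dress Block starts after Vocals Session ends, so Vocals Session has no further overlaps.
Woodwind Rehearsal starts after Dress Block ends, so Dress Block has no further overlaps.
Chamber Soundcheck starts before Woodwind Rehearsal ends → Woodwind Rehearsal and Chamber Soundcheck overlap.
That's a conflict, so the schedule is not conflict-free.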